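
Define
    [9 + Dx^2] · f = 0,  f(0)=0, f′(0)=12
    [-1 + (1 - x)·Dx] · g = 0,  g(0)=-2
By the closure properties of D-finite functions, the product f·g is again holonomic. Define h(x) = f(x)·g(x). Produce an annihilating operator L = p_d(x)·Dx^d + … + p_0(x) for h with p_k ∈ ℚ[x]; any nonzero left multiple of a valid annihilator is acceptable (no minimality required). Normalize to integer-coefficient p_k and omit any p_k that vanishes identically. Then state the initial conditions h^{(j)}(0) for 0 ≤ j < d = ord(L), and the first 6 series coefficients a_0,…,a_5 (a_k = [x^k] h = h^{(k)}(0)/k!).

L = (-9 + 9·x) + 2·Dx + (-1 + x)·Dx^2  (order 2).
h: a_k = 0, -24, -24, 12, 12, -21/5, …
ICs: h(0) = 0, h′(0) = -24.

f: a_k = 0, 12, 0, -18, 0, 81/10, …
g: a_k = -2, -2, -2, -2, -2, -2, …
f·g: L₀ = L_f ⊗_s L_g, ord ≤ 2·1.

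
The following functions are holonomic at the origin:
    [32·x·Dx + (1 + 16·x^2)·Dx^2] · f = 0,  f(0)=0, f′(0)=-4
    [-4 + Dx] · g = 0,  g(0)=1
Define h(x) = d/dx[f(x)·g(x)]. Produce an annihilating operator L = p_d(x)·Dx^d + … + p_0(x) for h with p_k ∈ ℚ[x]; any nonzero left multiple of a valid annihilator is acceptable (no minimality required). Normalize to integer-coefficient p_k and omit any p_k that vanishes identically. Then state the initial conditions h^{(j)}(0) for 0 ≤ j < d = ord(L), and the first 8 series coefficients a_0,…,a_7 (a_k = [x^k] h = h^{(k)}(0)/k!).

f: a_k = 0, -4, 0, 64/3, 0, -1024/5, 0, 16384/7, …
g: a_k = 1, 4, 8, 32/3, 32/3, 128/15, 256/45, 1024/315, …
Product ⇒ symmetric product L₀, ord ≤ 2.
h=h₀': d/dx-closure on L₀ ⇒ L.
L = (16 + 320·x - 768·x^2 + 1024·x^3) + (-96·x + 256·x^2 - 512·x^3)·Dx + (-1 + 4·x - 16·x^2 + 64·x^3)·Dx^2  (order 2).
h: a_k = -4, -32, -32, 512/3, -384, -11264/3, 31744/5, 3702784/63, …
ICs: h(0) = -4, h′(0) = -32.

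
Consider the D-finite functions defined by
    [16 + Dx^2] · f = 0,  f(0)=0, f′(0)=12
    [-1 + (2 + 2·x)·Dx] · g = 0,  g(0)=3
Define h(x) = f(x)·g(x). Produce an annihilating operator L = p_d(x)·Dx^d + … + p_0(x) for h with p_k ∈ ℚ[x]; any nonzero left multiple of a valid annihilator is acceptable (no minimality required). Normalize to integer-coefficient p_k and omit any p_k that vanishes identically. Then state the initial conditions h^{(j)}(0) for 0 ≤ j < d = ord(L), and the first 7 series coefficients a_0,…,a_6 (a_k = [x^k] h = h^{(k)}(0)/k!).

f: a_k = 0, 12, 0, -32, 0, 128/5, 0, …
g: a_k = 3, 3/2, -3/8, 3/16, -15/128, 21/256, -63/1024, …
h₀=f·g: eliminate ⇒ L₀, order ≤ 2·1.
L = (67 + 128·x + 64·x^2) + (-4 - 4·x)·Dx + (4 + 8·x + 4·x^2)·Dx^2  (order 2).
h: a_k = 0, 36, 18, -201/2, -183/4, 13983/160, 10683/320, …
ICs: h(0) = 0, h′(0) = 36.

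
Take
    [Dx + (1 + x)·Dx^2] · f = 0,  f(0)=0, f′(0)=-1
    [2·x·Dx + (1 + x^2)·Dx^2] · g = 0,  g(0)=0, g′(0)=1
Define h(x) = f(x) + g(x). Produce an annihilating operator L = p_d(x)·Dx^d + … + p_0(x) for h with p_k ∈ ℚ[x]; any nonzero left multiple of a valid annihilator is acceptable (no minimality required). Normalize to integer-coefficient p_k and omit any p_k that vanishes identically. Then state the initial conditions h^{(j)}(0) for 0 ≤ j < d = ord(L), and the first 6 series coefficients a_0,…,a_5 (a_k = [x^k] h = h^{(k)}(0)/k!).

L = (-2 - 6·x + 6·x^2 + 2·x^3)·Dx + (-4 - 4·x + 12·x^3 + 4·x^4)·Dx^2 + (-1 + x + 2·x^2 + 2·x^3 + 3·x^4 + x^5)·Dx^3  (order 3).
h: a_k = 0, 0, 1/2, -2/3, 1/4, 0, …
ICs: h(0) = 0, h′(0) = 0, h′′(0) = 1.

f: a_k = 0, -1, 1/2, -1/3, 1/4, -1/5, …
g: a_k = 0, 1, 0, -1/3, 0, 1/5, …
Sum ⇒ L₀ = lclm(L_f,L_g) in ℚ(x)⟨Dx⟩.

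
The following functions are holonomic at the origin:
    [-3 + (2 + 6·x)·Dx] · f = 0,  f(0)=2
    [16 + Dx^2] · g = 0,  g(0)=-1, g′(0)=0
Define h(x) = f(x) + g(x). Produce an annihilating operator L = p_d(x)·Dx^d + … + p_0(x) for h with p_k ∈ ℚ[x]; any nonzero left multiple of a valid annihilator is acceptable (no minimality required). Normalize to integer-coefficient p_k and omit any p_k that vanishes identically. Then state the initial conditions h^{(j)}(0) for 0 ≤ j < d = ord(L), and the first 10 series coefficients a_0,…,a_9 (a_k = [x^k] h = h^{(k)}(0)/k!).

f: a_k = 2, 3, -9/4, 27/8, -405/64, 1701/128, -15309/512, 72171/1024, -2814669/16384, 14073345/32768, …
g: a_k = -1, 0, 8, 0, -32/3, 0, 256/45, 0, -512/315, 0, …
f+g: L₀ = lclm(L_f,L_g), ord ≤ 1+2.
L = (-4368 - 18432·x - 27648·x^2) + (1760 + 17568·x + 55296·x^2 + 55296·x^3)·Dx + (-273 - 1152·x - 1728·x^2)·Dx^2 + (110 + 1098·x + 3456·x^2 + 3456·x^3)·Dx^3  (order 3).
h: a_k = 1, 3, 23/4, 27/8, -3263/192, 1701/128, -557833/23040, 72171/1024, -895009343/5160960, 14073345/32768, …
ICs: h(0) = 1, h′(0) = 3, h′′(0) = 23/2.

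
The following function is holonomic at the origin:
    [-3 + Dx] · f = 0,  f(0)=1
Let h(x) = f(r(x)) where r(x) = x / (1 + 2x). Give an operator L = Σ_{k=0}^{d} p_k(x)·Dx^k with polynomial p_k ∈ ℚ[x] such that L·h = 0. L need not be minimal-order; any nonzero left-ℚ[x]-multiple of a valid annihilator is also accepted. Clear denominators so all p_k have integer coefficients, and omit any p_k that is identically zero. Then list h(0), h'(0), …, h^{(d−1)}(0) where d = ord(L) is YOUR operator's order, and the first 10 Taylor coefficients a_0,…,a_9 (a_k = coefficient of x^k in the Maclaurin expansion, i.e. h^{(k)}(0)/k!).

L = -3 + (1 + 4·x + 4·x^2)·Dx  (order 1).
h: a_k = 1, 3, -3/2, -3/2, 51/8, -519/40, 1581/80, -12441/560, 45417/4480, 163299/4480, …
ICs: h(0) = 1.

f: a_k = 1, 3, 9/2, 9/2, 27/8, 81/40, 81/80, 243/560, 729/4480, 243/4480, …
f∘r: x↦r, Dx↦Dx/r' in L_f ⇒ L₀.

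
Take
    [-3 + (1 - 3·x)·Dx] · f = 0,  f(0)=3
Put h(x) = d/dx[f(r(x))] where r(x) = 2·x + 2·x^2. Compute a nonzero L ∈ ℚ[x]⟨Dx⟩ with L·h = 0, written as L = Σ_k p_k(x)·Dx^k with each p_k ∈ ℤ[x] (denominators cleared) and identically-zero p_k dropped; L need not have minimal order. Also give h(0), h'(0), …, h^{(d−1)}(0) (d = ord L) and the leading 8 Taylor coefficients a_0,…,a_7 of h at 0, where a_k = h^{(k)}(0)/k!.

L = (14 + 36·x + 36·x^2) + (-1 + 4·x + 18·x^2 + 12·x^3)·Dx  (order 1).
h: a_k = 18, 252, 2592, 23760, 204120, 1683504, 13499136, 106033536, …
ICs: h(0) = 18.

f: a_k = 3, 9, 27, 81, 243, 729, 2187, 6561, …
Substitute x→r, Dx→(1/r')Dx; clear ⇒ L₀.
h₀' ⇒ L via d/dx closure of L₀.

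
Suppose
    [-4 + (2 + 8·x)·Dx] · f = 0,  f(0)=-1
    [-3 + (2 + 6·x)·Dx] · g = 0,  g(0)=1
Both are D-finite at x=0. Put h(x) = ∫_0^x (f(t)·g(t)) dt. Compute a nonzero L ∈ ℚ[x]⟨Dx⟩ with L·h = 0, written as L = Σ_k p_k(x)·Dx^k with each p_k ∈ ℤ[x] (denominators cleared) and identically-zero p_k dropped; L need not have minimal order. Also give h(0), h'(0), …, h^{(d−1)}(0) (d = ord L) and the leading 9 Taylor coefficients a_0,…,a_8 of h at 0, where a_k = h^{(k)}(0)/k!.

L = (-7 - 24·x)·Dx + (2 + 14·x + 24·x^2)·Dx^2  (order 2).
h: a_k = 0, -1, -7/4, 1/24, -7/64, 197/640, -1393/1536, 19797/7168, -141351/16384, …
ICs: h(0) = 0, h′(0) = -1.

f: a_k = -1, -2, 2, -4, 10, -28, 84, -264, 858, …
g: a_k = 1, 3/2, -9/8, 27/16, -405/128, 1701/256, -15309/1024, 72171/2048, -2814669/32768, …
f·g: L₀ = L_f ⊗_s L_g, ord ≤ 1·1.
Integrate: L := L₀·Dx.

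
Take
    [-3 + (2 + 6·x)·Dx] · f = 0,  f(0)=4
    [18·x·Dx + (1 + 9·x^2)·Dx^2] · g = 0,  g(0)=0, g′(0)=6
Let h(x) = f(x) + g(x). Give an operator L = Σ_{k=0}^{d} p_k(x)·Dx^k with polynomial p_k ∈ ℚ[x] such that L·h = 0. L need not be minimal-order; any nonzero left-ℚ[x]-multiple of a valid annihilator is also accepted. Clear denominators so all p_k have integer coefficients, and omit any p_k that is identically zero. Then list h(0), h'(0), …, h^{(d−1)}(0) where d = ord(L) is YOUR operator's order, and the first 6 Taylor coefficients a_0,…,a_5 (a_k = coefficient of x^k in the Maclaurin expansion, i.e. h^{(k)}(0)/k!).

L = (-36 - 270·x + 972·x^2 + 1458·x^3)·Dx + (-33 - 144·x + 270·x^2 + 3888·x^3 + 5103·x^4)·Dx^2 + (-2 + 18·x + 108·x^2 + 324·x^3 + 1134·x^4 + 1458·x^5)·Dx^3  (order 3).
h: a_k = 4, 12, -9/2, -45/4, -405/32, 39609/320, …
ICs: h(0) = 4, h′(0) = 12, h′′(0) = -9.

f: a_k = 4, 6, -9/2, 27/4, -405/32, 1701/64, …
g: a_k = 0, 6, 0, -18, 0, 486/5, …
L₀ := lclm(L_f,L_g); ord L₀ ≤ 1+2.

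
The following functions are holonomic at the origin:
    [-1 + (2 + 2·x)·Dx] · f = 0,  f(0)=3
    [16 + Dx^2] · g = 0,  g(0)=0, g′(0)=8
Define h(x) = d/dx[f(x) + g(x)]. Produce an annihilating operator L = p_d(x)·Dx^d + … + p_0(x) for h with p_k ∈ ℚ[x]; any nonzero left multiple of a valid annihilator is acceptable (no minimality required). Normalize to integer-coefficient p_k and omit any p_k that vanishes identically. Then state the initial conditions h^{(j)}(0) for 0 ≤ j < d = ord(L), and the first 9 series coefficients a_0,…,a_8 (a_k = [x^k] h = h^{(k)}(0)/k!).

L = (-1264 - 2048·x - 1024·x^2) + (-2144 - 6240·x - 6144·x^2 - 2048·x^3)·Dx + (-79 - 128·x - 64·x^2)·Dx^2 + (-134 - 390·x - 384·x^2 - 128·x^3)·Dx^3  (order 3).
h: a_k = 19/2, -3/4, -1015/16, -15/32, 65851/768, -189/512, -4163119/92160, -1287/4096, 274516531/20643840, …
ICs: h(0) = 19/2, h′(0) = -3/4, h′′(0) = -1015/8.

f: a_k = 3, 3/2, -3/8, 3/16, -15/128, 21/256, -63/1024, 99/2048, -1287/32768, …
g: a_k = 0, 8, 0, -64/3, 0, 256/15, 0, -2048/315, 0, …
L₀ := lclm(L_f,L_g); ord L₀ ≤ 1+2.
h=h₀': d/dx-closure on L₀ ⇒ L.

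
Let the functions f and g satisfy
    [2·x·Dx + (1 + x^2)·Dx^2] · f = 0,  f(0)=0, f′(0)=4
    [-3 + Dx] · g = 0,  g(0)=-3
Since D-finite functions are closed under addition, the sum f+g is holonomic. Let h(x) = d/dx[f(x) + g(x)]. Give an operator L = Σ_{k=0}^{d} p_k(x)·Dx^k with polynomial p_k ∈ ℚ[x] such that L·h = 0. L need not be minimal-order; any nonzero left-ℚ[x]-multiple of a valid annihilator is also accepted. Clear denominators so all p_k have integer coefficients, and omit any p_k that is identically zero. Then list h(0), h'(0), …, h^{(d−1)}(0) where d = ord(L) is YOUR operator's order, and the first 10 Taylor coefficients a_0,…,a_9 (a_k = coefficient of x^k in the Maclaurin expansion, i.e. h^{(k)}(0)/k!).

f: a_k = 0, 4, 0, -4/3, 0, 4/5, 0, -4/7, 0, 4/9, …
g: a_k = -3, -9, -27/2, -27/2, -81/8, -243/40, -243/80, -729/560, -2187/4480, -729/4480, …
L₀ := lclm(L_f,L_g); ord L₀ ≤ 2+1.
Derive L from L₀ (diff closure).
L = (6 - 18·x - 18·x^2 - 18·x^3) + (-11 - 12·x^2 - 9·x^4)·Dx + (3 + 2·x + 6·x^2 + 2·x^3 + 3·x^4)·Dx^2  (order 2).
h: a_k = -5, -27, -89/2, -81/2, -211/8, -729/40, -1049/80, -2187/560, 11359/4480, -2187/4480, …
ICs: h(0) = -5, h′(0) = -27.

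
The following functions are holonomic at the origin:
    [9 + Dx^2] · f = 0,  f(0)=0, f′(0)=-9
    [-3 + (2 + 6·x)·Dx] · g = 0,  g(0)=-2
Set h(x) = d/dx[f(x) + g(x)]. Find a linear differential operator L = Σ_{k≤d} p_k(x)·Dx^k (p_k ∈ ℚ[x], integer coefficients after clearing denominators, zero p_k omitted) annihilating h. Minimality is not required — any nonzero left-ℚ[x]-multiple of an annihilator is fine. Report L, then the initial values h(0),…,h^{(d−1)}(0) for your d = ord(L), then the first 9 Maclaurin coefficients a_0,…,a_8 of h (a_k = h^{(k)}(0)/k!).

f: a_k = 0, -9, 0, 27/2, 0, -243/40, 0, 729/560, 0, …
g: a_k = -2, -3, 9/4, -27/8, 405/64, -1701/128, 15309/512, -72171/1024, 2814669/16384, …
L₀ := lclm(L_f,L_g); ord L₀ ≤ 2+1.
Derive L from L₀ (diff closure).
L = (-513 - 648·x - 972·x^2) + (-126 - 810·x - 1944·x^2 - 1944·x^3)·Dx + (-57 - 72·x - 108·x^2)·Dx^2 + (-14 - 90·x - 216·x^2 - 216·x^3)·Dx^3  (order 3).
h: a_k = -12, 9/2, 243/8, 405/16, -12393/128, 45927/256, -2479329/5120, 2814669/2048, -4434783291/1146880, …
ICs: h(0) = -12, h′(0) = 9/2, h′′(0) = 243/4.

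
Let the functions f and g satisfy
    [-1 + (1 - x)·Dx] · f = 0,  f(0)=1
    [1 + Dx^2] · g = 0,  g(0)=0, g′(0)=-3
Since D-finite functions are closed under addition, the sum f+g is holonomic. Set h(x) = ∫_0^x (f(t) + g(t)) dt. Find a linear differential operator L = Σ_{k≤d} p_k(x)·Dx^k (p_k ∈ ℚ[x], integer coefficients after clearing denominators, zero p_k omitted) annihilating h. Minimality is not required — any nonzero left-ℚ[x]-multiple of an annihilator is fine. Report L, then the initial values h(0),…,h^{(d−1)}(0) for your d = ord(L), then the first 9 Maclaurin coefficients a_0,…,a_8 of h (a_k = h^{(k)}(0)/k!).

f: a_k = 1, 1, 1, 1, 1, 1, 1, 1, 1, …
g: a_k = 0, -3, 0, 1/2, 0, -1/40, 0, 1/1680, 0, …
f+g: L₀ = lclm(L_f,L_g), ord ≤ 1+2.
h=∫h₀ ⇒ L = L₀·Dx.
L = (7 - 2·x + x^2)·Dx + (-3 + 5·x - 3·x^2 + x^3)·Dx^2 + (7 - 2·x + x^2)·Dx^3 + (-3 + 5·x - 3·x^2 + x^3)·Dx^4  (order 4).
h: a_k = 0, 1, -1, 1/3, 3/8, 1/5, 13/80, 1/7, 1681/13440, …
ICs: h(0) = 0, h′(0) = 1, h′′(0) = -2, h′′′(0) = 2.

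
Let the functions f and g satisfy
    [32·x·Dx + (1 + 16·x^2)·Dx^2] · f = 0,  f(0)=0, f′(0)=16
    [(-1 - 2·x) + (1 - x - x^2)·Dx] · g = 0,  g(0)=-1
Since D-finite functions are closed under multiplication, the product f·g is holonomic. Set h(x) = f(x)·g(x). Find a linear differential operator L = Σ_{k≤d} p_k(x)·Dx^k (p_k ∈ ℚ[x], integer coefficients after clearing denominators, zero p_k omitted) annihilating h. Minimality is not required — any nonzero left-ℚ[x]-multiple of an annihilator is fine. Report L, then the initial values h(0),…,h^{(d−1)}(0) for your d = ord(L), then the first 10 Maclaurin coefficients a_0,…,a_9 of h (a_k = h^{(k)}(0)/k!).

f: a_k = 0, 16, 0, -256/3, 0, 4096/5, 0, -65536/7, 0, 1048576/9, …
g: a_k = -1, -1, -2, -3, -5, -8, -13, -21, -34, -55, …
h₀=f·g: eliminate ⇒ L₀, order ≤ 2·1.
L = (2 + 32·x + 96·x^2) + (2 - 28·x + 64·x^2 + 96·x^3)·Dx + (-1 + x - 15·x^2 + 16·x^3 + 16·x^4)·Dx^2  (order 2).
h: a_k = 0, -16, -16, 160/3, 112/3, -10928/15, -3456/5, 833968/105, 761392/105, -6382816/63, …
ICs: h(0) = 0, h′(0) = -16.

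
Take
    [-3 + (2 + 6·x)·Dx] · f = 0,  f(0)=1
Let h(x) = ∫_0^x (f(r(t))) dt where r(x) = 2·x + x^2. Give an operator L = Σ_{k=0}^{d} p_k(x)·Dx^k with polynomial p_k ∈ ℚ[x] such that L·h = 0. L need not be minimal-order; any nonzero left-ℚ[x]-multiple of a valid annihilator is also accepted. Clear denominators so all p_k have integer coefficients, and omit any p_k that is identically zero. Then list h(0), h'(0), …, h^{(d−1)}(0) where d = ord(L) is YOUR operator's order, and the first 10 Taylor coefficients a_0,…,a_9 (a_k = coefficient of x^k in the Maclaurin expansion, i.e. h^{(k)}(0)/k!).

f: a_k = 1, 3/2, -9/8, 27/16, -405/128, 1701/256, -15309/1024, 72171/2048, -2814669/32768, 14073345/65536, …
Change of var in L_f (x↦r) gives L₀.
Integrate: L := L₀·Dx.
L = (-3 - 3·x)·Dx + (1 + 6·x + 3·x^2)·Dx^2  (order 2).
h: a_k = 0, 1, 3/2, -1, 9/4, -63/10, 81/4, -999/14, 4293/16, -8469/8, …
ICs: h(0) = 0, h′(0) = 1.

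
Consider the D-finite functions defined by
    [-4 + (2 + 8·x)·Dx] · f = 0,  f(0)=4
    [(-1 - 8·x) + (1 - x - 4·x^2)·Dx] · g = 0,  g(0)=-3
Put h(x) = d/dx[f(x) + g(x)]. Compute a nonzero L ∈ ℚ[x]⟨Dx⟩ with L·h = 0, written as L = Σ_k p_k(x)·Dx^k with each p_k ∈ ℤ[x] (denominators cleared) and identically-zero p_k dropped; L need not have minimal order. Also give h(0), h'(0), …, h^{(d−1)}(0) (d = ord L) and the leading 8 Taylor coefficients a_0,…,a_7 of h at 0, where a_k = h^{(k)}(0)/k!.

L = (-114 - 780·x - 2688·x^2 - 2688·x^3 - 3840·x^4) + (-21 - 420·x - 2778·x^2 - 7200·x^3 - 10272·x^4 - 11520·x^5)·Dx + (6 + 57·x + 153·x^2 + 4·x^3 - 816·x^4 - 2624·x^5 - 2560·x^6)·Dx^2  (order 2).
h: a_k = 5, -46, -33, -508, -415, -5274, -1869, -55416, …
ICs: h(0) = 5, h′(0) = -46.

f: a_k = 4, 8, -8, 16, -40, 112, -336, 1056, …
g: a_k = -3, -3, -15, -27, -87, -195, -543, -1323, …
Weyl lclm of L_f,L_g ⇒ L₀ (ord ≤ 2).
Differentiate: ansatz ord ≤ ord L₀ ⇒ L.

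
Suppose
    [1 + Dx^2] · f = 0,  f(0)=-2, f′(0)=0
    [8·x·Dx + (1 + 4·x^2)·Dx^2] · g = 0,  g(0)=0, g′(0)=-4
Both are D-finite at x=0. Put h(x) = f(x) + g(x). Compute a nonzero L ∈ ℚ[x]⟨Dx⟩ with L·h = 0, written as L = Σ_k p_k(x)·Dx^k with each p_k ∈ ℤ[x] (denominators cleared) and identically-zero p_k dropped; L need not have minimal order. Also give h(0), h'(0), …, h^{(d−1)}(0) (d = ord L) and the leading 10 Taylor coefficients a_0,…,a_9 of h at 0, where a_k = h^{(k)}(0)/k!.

L = (-376·x + 1600·x^3 + 128·x^5)·Dx + (-7 + 76·x^2 + 432·x^4 + 64·x^6)·Dx^2 + (-376·x + 1600·x^3 + 128·x^5)·Dx^3 + (-7 + 76·x^2 + 432·x^4 + 64·x^6)·Dx^4  (order 4).
h: a_k = -2, -4, 1, 16/3, -1/12, -64/5, 1/360, 256/7, -1/20160, -1024/9, …
ICs: h(0) = -2, h′(0) = -4, h′′(0) = 2, h′′′(0) = 32.

f: a_k = -2, 0, 1, 0, -1/12, 0, 1/360, 0, -1/20160, 0, …
g: a_k = 0, -4, 0, 16/3, 0, -64/5, 0, 256/7, 0, -1024/9, …
Weyl lclm of L_f,L_g ⇒ L₀ (ord ≤ 4).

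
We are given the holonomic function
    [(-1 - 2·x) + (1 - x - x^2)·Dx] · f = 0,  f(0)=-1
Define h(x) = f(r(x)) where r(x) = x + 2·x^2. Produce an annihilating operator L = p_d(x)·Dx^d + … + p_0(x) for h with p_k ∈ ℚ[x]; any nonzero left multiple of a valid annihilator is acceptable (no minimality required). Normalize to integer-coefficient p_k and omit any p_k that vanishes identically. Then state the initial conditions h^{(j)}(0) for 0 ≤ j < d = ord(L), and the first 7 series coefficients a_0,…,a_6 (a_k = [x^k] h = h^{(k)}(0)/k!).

L = (1 + 6·x + 12·x^2 + 16·x^3) + (-1 + x + 3·x^2 + 4·x^3 + 4·x^4)·Dx  (order 1).
h: a_k = -1, -1, -4, -11, -31, -84, -237, …
ICs: h(0) = -1.

f: a_k = -1, -1, -2, -3, -5, -8, -13, …
f∘r: x↦r, Dx↦Dx/r' in L_f ⇒ L₀.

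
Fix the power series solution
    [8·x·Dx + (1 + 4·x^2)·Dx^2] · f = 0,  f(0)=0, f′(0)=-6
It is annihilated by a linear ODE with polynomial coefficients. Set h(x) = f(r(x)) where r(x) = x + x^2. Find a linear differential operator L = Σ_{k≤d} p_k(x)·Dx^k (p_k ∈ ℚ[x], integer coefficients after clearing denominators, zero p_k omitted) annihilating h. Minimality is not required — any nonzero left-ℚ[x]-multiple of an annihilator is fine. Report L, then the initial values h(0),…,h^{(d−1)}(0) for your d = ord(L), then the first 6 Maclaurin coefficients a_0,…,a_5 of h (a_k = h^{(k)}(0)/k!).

f: a_k = 0, -6, 0, 8, 0, -96/5, …
f∘r: x↦r, Dx↦Dx/r' in L_f ⇒ L₀.
L = (-2 + 8·x + 32·x^2 + 48·x^3 + 24·x^4)·Dx + (1 + 2·x + 4·x^2 + 16·x^3 + 20·x^4 + 8·x^5)·Dx^2  (order 2).
h: a_k = 0, -6, -6, 8, 24, 24/5, …
ICs: h(0) = 0, h′(0) = -6.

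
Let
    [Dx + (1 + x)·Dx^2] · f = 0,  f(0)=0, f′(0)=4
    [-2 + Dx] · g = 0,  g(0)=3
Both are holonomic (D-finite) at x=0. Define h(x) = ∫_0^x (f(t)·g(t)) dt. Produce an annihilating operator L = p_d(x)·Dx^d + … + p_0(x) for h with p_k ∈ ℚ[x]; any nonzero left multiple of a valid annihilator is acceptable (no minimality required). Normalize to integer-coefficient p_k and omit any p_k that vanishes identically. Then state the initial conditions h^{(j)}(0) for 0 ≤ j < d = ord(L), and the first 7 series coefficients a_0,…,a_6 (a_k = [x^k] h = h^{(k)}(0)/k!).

L = (2 + 4·x)·Dx + (-3 - 4·x)·Dx^2 + (1 + x)·Dx^3  (order 3).
h: a_k = 0, 0, 6, 6, 4, 9/5, 11/15, …
ICs: h(0) = 0, h′(0) = 0, h′′(0) = 12.

f: a_k = 0, 4, -2, 4/3, -1, 4/5, -2/3, …
g: a_k = 3, 6, 6, 4, 2, 4/5, 4/15, …
h₀=f·g: eliminate ⇒ L₀, order ≤ 2·1.
Integrate: L := L₀·Dx.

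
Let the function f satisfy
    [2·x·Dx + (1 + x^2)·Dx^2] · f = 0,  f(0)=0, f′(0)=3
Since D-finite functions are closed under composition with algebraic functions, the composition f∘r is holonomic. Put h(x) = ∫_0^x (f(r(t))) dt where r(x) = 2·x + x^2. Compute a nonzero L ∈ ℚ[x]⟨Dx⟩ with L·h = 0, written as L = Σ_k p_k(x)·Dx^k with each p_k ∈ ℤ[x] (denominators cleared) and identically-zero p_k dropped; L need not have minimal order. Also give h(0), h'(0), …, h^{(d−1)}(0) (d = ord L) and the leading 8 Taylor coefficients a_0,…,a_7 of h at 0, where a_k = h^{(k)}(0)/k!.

L = (-1 + 8·x + 16·x^2 + 12·x^3 + 3·x^4)·Dx^2 + (1 + x + 4·x^2 + 8·x^3 + 5·x^4 + x^5)·Dx^3  (order 3).
h: a_k = 0, 0, 3, 1, -2, -12/5, 11/5, 47/7, …
ICs: h(0) = 0, h′(0) = 0, h′′(0) = 6.

f: a_k = 0, 3, 0, -1, 0, 3/5, 0, -3/7, …
L₀ from L_f via x↦r, Dx↦r'^{-1}Dx.
h=∫₀ˣh₀: take L = L₀·Dx.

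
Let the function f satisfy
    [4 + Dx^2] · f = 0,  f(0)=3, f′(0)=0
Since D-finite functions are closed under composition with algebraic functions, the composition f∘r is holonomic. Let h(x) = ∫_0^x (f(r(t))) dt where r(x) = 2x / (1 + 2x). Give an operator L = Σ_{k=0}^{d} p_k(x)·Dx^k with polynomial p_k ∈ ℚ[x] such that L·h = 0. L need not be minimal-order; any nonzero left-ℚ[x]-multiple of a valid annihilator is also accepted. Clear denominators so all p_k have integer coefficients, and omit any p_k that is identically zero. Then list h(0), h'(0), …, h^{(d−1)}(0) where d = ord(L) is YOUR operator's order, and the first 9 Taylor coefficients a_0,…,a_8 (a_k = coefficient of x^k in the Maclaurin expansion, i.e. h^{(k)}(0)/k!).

f: a_k = 3, 0, -6, 0, 2, 0, -4/15, 0, 2/105, …
Change of var in L_f (x↦r) gives L₀.
h=∫h₀ ⇒ L = L₀·Dx.
L = 16·Dx + (4 + 24·x + 48·x^2 + 32·x^3)·Dx^2 + (1 + 8·x + 24·x^2 + 32·x^3 + 16·x^4)·Dx^3  (order 3).
h: a_k = 0, 3, 0, -8, 24, -256/5, 256/3, -1408/15, -192/5, …
ICs: h(0) = 0, h′(0) = 3, h′′(0) = 0.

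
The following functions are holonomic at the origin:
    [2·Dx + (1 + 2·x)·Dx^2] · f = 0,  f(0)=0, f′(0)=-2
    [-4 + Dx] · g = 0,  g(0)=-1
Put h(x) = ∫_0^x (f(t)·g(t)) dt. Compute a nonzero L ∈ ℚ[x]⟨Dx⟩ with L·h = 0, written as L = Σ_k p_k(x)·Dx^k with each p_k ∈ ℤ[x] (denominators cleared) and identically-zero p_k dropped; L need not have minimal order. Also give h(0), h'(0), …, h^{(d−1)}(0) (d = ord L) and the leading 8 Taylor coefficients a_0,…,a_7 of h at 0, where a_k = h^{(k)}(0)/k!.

L = (8 + 32·x)·Dx + (-6 - 16·x)·Dx^2 + (1 + 2·x)·Dx^3  (order 3).
h: a_k = 0, 0, 1, 2, 8/3, 12/5, 88/45, 64/63, …
ICs: h(0) = 0, h′(0) = 0, h′′(0) = 2.

f: a_k = 0, -2, 2, -8/3, 4, -32/5, 32/3, -128/7, …
g: a_k = -1, -4, -8, -32/3, -32/3, -128/15, -256/45, -1024/315, …
Sym-product of L_f,L_g gives L₀ (≤ ord 2).
h=∫₀ˣh₀: take L = L₀·Dx.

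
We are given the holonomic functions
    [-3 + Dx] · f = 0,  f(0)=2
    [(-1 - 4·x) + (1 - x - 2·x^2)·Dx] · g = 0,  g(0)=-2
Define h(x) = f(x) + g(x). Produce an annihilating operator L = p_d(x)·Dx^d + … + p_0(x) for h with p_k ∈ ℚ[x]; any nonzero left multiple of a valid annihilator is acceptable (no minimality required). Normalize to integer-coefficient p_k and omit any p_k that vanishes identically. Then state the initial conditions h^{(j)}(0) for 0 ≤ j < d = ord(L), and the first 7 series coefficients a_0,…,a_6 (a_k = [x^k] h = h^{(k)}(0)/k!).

f: a_k = 2, 6, 9, 9, 27/4, 81/20, 81/40, …
g: a_k = -2, -2, -6, -10, -22, -42, -86, …
Sum ⇒ L₀ = lclm(L_f,L_g) in ℚ(x)⟨Dx⟩.
L = (9 + 9·x + 126·x^2 + 72·x^3) + (3 - 30·x - 51·x^2 + 36·x^3 + 36·x^4)·Dx + (-2 + 9·x + 3·x^2 - 20·x^3 - 12·x^4)·Dx^2  (order 2).
h: a_k = 0, 4, 3, -1, -61/4, -759/20, -3359/40, …
ICs: h(0) = 0, h′(0) = 4.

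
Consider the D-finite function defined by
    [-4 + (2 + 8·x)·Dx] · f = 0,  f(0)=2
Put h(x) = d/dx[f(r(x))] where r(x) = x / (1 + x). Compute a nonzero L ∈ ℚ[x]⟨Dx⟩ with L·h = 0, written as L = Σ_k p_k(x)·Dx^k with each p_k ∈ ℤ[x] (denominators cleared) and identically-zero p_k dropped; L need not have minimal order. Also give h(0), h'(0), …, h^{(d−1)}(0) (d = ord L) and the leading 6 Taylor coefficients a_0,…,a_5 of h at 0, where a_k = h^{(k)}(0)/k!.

L = (-4 - 10·x) + (-1 - 6·x - 5·x^2)·Dx  (order 1).
h: a_k = 4, -16, 60, -240, 1020, -4512, …
ICs: h(0) = 4.

f: a_k = 2, 4, -4, 8, -20, 56, …
Change of var in L_f (x↦r) gives L₀.
Differentiate: ansatz ord ≤ ord L₀ ⇒ L.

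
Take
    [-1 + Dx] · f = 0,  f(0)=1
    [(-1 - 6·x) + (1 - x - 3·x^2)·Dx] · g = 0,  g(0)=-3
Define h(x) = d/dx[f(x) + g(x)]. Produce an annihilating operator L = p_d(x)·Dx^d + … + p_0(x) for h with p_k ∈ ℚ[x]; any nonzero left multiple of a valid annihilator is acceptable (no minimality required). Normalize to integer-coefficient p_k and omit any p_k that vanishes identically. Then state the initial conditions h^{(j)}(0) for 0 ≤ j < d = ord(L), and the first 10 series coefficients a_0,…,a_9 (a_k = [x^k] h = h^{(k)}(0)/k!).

f: a_k = 1, 1, 1/2, 1/6, 1/24, 1/120, 1/720, 1/5040, 1/40320, 1/362880, …
g: a_k = -3, -3, -12, -21, -57, -120, -291, -651, -1524, -3477, …
f+g: L₀ = lclm(L_f,L_g), ord ≤ 1+1.
h₀' ⇒ L via d/dx closure of L₀.
L = (34 + 278·x + 312·x^2 + 756·x^3 + 162·x^4) + (-41 - 284·x - 341·x^2 - 672·x^3 + 45·x^4 + 54·x^5)·Dx + (7 + 6·x + 29·x^2 - 84·x^3 - 207·x^4 - 54·x^5)·Dx^2  (order 2).
h: a_k = -2, -23, -125/2, -1367/6, -14399/24, -209519/120, -3281039/720, -61447679/5040, -1261733759/40320, -29208211199/362880, …
ICs: h(0) = -2, h′(0) = -23.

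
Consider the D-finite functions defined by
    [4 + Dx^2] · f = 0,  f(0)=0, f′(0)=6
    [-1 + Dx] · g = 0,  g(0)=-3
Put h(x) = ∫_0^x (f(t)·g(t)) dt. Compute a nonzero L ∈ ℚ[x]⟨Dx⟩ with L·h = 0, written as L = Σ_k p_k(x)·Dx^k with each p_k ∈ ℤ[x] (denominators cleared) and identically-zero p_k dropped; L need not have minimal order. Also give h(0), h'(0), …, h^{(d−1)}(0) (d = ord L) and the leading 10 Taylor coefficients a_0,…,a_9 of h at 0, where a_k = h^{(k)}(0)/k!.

f: a_k = 0, 6, 0, -4, 0, 4/5, 0, -8/105, 0, 4/945, …
g: a_k = -3, -3, -3/2, -1/2, -1/8, -1/40, -1/240, -1/1680, -1/13440, -1/120960, …
Product ⇒ symmetric product L₀, ord ≤ 2.
∫: right-multiply L₀ by Dx.
L = 5·Dx - 2·Dx^2 + Dx^3  (order 3).
h: a_k = 0, 0, -9, -6, 3/4, 9/5, 19/40, -11/140, -139/2240, -1/120, …
ICs: h(0) = 0, h′(0) = 0, h′′(0) = -18.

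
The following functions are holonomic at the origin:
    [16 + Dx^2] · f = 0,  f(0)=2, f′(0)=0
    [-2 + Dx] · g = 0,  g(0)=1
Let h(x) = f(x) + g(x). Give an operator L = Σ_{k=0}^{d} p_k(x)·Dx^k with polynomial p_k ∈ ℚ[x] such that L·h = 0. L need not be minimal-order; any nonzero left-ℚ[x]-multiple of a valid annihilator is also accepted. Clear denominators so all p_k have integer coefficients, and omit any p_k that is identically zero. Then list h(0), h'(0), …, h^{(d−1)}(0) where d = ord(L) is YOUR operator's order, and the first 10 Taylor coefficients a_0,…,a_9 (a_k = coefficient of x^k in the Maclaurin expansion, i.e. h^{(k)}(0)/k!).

f: a_k = 2, 0, -16, 0, 64/3, 0, -512/45, 0, 1024/315, 0, …
g: a_k = 1, 2, 2, 4/3, 2/3, 4/15, 4/45, 8/315, 2/315, 4/2835, …
Weyl lclm of L_f,L_g ⇒ L₀ (ord ≤ 3).
L = -32 + 16·Dx - 2·Dx^2 + Dx^3  (order 3).
h: a_k = 3, 2, -14, 4/3, 22, 4/15, -508/45, 8/315, 114/35, 4/2835, …
ICs: h(0) = 3, h′(0) = 2, h′′(0) = -28.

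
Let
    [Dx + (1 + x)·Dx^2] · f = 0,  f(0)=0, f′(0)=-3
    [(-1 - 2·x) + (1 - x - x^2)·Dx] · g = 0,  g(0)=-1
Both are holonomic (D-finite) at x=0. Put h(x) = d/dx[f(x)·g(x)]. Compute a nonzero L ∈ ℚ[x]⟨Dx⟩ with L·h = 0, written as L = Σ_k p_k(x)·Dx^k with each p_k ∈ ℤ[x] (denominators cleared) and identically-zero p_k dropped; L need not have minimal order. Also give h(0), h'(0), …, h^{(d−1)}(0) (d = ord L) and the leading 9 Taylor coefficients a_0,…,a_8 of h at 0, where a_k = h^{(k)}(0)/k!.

f: a_k = 0, -3, 3/2, -1, 3/4, -3/5, 1/2, -3/7, 3/8, …
g: a_k = -1, -1, -2, -3, -5, -8, -13, -21, -34, …
Sym-product of L_f,L_g gives L₀ (≤ ord 2).
Derive L from L₀ (diff closure).
L = (26 + 54·x + 36·x^2) + (7 + 37·x + 60·x^2 + 28·x^3)·Dx + (-3 - 4·x + 6·x^2 + 11·x^3 + 4·x^4)·Dx^2  (order 2).
h: a_k = 3, 3, 33/2, 25, 247/4, 543/5, 4323/20, 13609/35, 40227/56, …
ICs: h(0) = 3, h′(0) = 3.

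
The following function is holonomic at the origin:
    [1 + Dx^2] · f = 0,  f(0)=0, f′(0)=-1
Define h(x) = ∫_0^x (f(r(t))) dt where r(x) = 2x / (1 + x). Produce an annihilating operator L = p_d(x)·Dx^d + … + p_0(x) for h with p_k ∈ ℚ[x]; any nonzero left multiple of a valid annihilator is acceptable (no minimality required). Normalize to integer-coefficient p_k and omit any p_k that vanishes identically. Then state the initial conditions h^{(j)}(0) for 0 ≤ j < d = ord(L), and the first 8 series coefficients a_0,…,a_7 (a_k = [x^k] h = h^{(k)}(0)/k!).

L = 4·Dx + (2 + 6·x + 6·x^2 + 2·x^3)·Dx^2 + (1 + 4·x + 6·x^2 + 4·x^3 + x^4)·Dx^3  (order 3).
h: a_k = 0, 0, -1, 2/3, -1/6, -2/5, 43/45, -10/7, …
ICs: h(0) = 0, h′(0) = 0, h′′(0) = -2.

f: a_k = 0, -1, 0, 1/6, 0, -1/120, 0, 1/5040, …
h₀=f(r): pull back L_f along r ⇒ L₀.
Integrate: L := L₀·Dx.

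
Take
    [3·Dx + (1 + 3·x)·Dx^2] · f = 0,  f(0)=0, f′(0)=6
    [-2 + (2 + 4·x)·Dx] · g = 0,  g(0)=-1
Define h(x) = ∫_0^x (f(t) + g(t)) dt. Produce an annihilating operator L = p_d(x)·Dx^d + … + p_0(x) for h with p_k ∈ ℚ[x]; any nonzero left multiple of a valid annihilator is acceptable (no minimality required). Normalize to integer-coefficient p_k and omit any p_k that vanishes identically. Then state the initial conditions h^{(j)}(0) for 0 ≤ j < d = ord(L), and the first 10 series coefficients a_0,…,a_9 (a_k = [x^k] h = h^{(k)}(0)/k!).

L = (18 + 18·x)·Dx^2 + (30 + 108·x + 90·x^2)·Dx^3 + (4 + 26·x + 54·x^2 + 36·x^3)·Dx^4  (order 4).
h: a_k = 0, -1, 5/2, -17/6, 35/8, -319/40, 3853/240, -3867/112, 69753/896, -69841/384, …
ICs: h(0) = 0, h′(0) = -1, h′′(0) = 5, h′′′(0) = -17.

f: a_k = 0, 6, -9, 18, -81/2, 486/5, -243, 4374/7, -6561/4, 4374, …
g: a_k = -1, -1, 1/2, -1/2, 5/8, -7/8, 21/16, -33/16, 429/128, -715/128, …
h₀=f+g: left-lcm gives L₀, ord ≤ 3.
Integrate: L := L₀·Dx.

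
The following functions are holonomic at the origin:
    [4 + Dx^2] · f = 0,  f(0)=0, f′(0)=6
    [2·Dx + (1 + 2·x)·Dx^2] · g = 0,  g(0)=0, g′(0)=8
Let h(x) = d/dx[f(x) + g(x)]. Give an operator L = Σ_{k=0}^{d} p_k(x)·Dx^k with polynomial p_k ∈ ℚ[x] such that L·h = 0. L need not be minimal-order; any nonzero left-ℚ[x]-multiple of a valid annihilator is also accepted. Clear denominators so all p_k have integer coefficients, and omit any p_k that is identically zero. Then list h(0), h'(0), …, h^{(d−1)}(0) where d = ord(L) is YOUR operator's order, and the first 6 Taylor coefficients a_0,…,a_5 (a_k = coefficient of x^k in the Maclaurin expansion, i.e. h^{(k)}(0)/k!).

f: a_k = 0, 6, 0, -4, 0, 4/5, …
g: a_k = 0, 8, -8, 32/3, -16, 128/5, …
Weyl lclm of L_f,L_g ⇒ L₀ (ord ≤ 4).
Differentiate: ansatz ord ≤ ord L₀ ⇒ L.
L = (56 + 32·x + 32·x^2) + (12 + 40·x + 48·x^2 + 32·x^3)·Dx + (14 + 8·x + 8·x^2)·Dx^2 + (3 + 10·x + 12·x^2 + 8·x^3)·Dx^3  (order 3).
h: a_k = 14, -16, 20, -64, 132, -256, …
ICs: h(0) = 14, h′(0) = -16, h′′(0) = 40.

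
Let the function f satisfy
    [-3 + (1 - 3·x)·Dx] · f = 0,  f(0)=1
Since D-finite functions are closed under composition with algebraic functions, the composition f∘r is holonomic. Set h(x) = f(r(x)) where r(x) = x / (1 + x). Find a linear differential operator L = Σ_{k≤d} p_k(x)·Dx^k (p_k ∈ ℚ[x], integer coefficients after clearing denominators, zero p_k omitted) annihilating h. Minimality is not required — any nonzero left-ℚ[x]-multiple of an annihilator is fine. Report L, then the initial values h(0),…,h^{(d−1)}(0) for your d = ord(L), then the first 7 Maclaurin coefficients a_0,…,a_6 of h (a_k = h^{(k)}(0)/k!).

f: a_k = 1, 3, 9, 27, 81, 243, 729, …
L₀ from L_f via x↦r, Dx↦r'^{-1}Dx.
L = 3 + (-1 + x + 2·x^2)·Dx  (order 1).
h: a_k = 1, 3, 6, 12, 24, 48, 96, …
ICs: h(0) = 1.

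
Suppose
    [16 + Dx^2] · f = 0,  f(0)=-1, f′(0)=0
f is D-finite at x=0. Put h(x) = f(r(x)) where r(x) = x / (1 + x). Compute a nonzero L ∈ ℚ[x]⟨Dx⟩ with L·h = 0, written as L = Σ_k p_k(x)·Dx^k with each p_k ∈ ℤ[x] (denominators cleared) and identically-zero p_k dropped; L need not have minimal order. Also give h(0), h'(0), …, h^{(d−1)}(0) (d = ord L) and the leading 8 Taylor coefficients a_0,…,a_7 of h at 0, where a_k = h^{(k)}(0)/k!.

f: a_k = -1, 0, 8, 0, -32/3, 0, 256/45, 0, …
L₀ from L_f via x↦r, Dx↦r'^{-1}Dx.
L = 16 + (2 + 6·x + 6·x^2 + 2·x^3)·Dx + (1 + 4·x + 6·x^2 + 4·x^3 + x^4)·Dx^2  (order 2).
h: a_k = -1, 0, 8, -16, 40/3, 32/3, -2744/45, 656/5, …
ICs: h(0) = -1, h′(0) = 0.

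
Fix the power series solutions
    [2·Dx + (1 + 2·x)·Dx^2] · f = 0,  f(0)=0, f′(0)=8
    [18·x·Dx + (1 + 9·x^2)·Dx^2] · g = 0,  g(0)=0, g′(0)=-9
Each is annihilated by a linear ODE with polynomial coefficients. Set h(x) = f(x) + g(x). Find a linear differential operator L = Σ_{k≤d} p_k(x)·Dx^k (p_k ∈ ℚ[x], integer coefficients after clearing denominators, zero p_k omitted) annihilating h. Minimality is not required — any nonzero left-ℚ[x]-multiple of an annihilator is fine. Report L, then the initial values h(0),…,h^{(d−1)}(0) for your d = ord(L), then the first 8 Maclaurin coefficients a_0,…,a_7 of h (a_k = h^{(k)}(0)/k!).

L = (-18 - 108·x + 486·x^2 + 324·x^3)·Dx + (-13 - 36·x + 135·x^2 + 972·x^3 + 648·x^4)·Dx^2 + (-1 + 7·x + 18·x^2 + 81·x^3 + 243·x^4 + 162·x^5)·Dx^3  (order 3).
h: a_k = 0, -1, -8, 113/3, -16, -601/5, -128/3, 7073/7, …
ICs: h(0) = 0, h′(0) = -1, h′′(0) = -16.

f: a_k = 0, 8, -8, 32/3, -16, 128/5, -128/3, 512/7, …
g: a_k = 0, -9, 0, 27, 0, -729/5, 0, 6561/7, …
f+g: L₀ = lclm(L_f,L_g), ord ≤ 2+2.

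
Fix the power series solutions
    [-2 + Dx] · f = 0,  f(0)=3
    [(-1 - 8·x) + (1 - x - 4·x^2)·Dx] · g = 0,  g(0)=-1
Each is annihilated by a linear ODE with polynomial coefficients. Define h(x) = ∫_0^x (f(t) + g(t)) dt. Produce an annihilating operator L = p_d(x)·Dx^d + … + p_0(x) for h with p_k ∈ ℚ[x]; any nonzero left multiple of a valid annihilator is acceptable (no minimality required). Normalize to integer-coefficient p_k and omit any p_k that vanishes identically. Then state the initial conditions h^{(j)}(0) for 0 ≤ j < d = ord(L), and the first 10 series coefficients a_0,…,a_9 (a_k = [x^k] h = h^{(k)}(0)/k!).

L = (16 + 20·x + 240·x^2 + 128·x^3)·Dx + (-6 - 32·x - 124·x^2 + 32·x^3 + 64·x^4)·Dx^2 + (-1 + 11·x + 2·x^2 - 48·x^3 - 32·x^4)·Dx^3  (order 3).
h: a_k = 0, 2, 5/2, 1/3, -5/4, -27/5, -107/10, -2711/105, -46297/840, -122323/945, …
ICs: h(0) = 0, h′(0) = 2, h′′(0) = 5.

f: a_k = 3, 6, 6, 4, 2, 4/5, 4/15, 8/105, 2/105, 4/945, …
g: a_k = -1, -1, -5, -9, -29, -65, -181, -441, -1165, -2929, …
L₀ := lclm(L_f,L_g); ord L₀ ≤ 1+1.
h=∫h₀ ⇒ L = L₀·Dx.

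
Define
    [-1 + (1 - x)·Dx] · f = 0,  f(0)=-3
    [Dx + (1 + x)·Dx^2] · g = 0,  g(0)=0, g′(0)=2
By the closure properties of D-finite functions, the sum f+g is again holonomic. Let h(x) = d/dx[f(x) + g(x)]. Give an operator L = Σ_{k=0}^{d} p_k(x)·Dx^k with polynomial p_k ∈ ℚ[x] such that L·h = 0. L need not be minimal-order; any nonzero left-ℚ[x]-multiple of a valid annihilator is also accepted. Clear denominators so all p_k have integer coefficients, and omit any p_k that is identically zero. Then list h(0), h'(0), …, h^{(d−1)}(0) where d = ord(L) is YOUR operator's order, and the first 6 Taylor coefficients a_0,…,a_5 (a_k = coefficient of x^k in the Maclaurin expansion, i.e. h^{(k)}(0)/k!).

L = (10 + 2·x) + (4 + 16·x + 4·x^2)·Dx + (-3 - x + 3·x^2 + x^3)·Dx^2  (order 2).
h: a_k = -1, -8, -7, -14, -13, -20, …
ICs: h(0) = -1, h′(0) = -8.

f: a_k = -3, -3, -3, -3, -3, -3, …
g: a_k = 0, 2, -1, 2/3, -1/2, 2/5, …
Weyl lclm of L_f,L_g ⇒ L₀ (ord ≤ 3).
Differentiate: ansatz ord ≤ ord L₀ ⇒ L.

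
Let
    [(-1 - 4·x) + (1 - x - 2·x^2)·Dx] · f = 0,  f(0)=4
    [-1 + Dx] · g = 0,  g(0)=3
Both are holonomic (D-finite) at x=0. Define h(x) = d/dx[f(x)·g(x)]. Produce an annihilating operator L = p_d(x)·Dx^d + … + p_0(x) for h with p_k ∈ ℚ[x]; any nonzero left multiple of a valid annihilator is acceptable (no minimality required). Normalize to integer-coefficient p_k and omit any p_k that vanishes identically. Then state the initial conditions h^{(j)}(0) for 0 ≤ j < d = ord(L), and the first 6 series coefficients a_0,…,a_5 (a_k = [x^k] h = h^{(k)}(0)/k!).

f: a_k = 4, 4, 12, 20, 44, 84, …
g: a_k = 3, 3, 3/2, 1/2, 1/8, 1/40, …
Product ⇒ symmetric product L₀, ord ≤ 1.
h₀' ⇒ L via d/dx closure of L₀.
L = (9 + 16·x + 9·x^2 - 12·x^3 + 4·x^4) + (-2 - x + 9·x^2 + 4·x^3 - 4·x^4)·Dx  (order 1).
h: a_k = 24, 108, 312, 850, 2103, 50737/10, …
ICs: h(0) = 24.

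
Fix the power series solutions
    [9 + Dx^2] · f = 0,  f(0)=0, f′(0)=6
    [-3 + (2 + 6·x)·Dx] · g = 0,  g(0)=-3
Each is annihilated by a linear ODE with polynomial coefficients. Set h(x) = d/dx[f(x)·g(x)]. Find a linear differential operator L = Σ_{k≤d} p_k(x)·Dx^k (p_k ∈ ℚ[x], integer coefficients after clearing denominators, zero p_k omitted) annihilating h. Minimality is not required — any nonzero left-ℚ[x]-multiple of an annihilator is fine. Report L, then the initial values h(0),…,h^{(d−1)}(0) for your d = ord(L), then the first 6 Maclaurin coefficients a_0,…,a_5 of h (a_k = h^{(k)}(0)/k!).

L = (477 + 3888·x + 11016·x^2 + 15552·x^3 + 11664·x^4) + (-12 - 324·x - 1296·x^2 - 1296·x^3)·Dx + (28 + 264·x + 972·x^2 + 1728·x^3 + 1296·x^4)·Dx^2  (order 2).
h: a_k = -18, -54, 567/4, 81/2, 4617/64, -177147/320, …
ICs: h(0) = -18, h′(0) = -54.

f: a_k = 0, 6, 0, -9, 0, 81/20, …
g: a_k = -3, -9/2, 27/8, -81/16, 1215/128, -5103/256, …
f·g: L₀ = L_f ⊗_s L_g, ord ≤ 2·1.
Derive L from L₀ (diff closure).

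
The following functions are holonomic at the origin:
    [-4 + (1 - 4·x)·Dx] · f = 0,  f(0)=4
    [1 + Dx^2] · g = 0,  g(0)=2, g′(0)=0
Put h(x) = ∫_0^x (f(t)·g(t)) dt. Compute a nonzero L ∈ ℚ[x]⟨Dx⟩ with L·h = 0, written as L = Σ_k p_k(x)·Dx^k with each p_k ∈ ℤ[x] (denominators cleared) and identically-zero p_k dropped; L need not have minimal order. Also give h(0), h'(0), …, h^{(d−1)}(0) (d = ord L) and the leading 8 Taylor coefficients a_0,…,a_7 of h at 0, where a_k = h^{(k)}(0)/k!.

L = (-1 + 4·x)·Dx + 8·Dx^2 + (-1 + 4·x)·Dx^3  (order 3).
h: a_k = 0, 8, 16, 124/3, 124, 5953/15, 11906/9, 2857439/630, …
ICs: h(0) = 0, h′(0) = 8, h′′(0) = 32.

f: a_k = 4, 16, 64, 256, 1024, 4096, 16384, 65536, …
g: a_k = 2, 0, -1, 0, 1/12, 0, -1/360, 0, …
L₀ := L_f ⊗_s L_g (sym. prod.), ord ≤ 2.
h=∫₀ˣh₀: take L = L₀·Dx.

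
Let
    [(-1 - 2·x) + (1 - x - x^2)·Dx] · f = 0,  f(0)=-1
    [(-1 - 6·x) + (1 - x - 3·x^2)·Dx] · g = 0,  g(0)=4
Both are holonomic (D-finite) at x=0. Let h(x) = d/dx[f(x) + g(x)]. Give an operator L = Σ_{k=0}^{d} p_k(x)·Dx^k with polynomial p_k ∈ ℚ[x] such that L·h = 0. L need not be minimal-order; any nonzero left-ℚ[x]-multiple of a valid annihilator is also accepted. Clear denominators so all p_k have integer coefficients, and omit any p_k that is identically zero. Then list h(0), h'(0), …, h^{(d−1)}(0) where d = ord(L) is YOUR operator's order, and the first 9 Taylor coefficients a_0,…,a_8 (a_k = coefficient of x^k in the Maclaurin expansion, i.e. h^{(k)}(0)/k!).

f: a_k = -1, -1, -2, -3, -5, -8, -13, -21, -34, …
g: a_k = 4, 4, 16, 28, 76, 160, 388, 868, 2032, …
h₀=f+g: left-lcm gives L₀, ord ≤ 2.
h=h₀': d/dx-closure on L₀ ⇒ L.
L = (-6 - 168·x - 180·x^2 - 600·x^3 - 930·x^4 - 792·x^5 + 324·x^6) + (6 + 42·x + 48·x^2 + 72·x^3 - 138·x^4 - 894·x^5 - 360·x^6 + 216·x^7)·Dx + (-1 + 2·x - 9·x^2 + 82·x^4 - 6·x^5 - 143·x^6 - 24·x^7 + 27·x^8)·Dx^2  (order 2).
h: a_k = 3, 28, 75, 284, 760, 2250, 5929, 15984, 41229, …
ICs: h(0) = 3, h′(0) = 28.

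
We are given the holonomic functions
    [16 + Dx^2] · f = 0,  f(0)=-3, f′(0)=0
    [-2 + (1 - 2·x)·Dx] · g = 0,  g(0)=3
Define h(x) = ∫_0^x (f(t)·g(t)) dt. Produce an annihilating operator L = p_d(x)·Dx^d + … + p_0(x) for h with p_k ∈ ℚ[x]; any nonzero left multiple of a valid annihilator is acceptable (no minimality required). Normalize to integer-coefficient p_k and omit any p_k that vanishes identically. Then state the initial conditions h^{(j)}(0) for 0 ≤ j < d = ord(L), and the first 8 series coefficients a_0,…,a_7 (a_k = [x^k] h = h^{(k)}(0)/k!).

f: a_k = -3, 0, 24, 0, -32, 0, 256/15, 0, …
g: a_k = 3, 6, 12, 24, 48, 96, 192, 384, …
f·g: L₀ = L_f ⊗_s L_g, ord ≤ 2·1.
h=∫h₀ ⇒ L = L₀·Dx.
L = (-16 + 32·x)·Dx + 4·Dx^2 + (-1 + 2·x)·Dx^3  (order 3).
h: a_k = 0, -9, -9, 12, 18, 48/5, 16, 1216/35, …
ICs: h(0) = 0, h′(0) = -9, h′′(0) = -18.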